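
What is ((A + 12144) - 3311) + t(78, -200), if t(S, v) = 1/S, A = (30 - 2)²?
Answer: 750127/78 ≈ 9617.0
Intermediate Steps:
A = 784 (A = 28² = 784)
((A + 12144) - 3311) + t(78, -200) = ((784 + 12144) - 3311) + 1/78 = (12928 - 3311) + 1/78 = 9617 + 1/78 = 750127/78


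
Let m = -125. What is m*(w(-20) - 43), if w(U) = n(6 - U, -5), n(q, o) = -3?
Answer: 5750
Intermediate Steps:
w(U) = -3
m*(w(-20) - 43) = -125*(-3 - 43) = -125*(-46) = 5750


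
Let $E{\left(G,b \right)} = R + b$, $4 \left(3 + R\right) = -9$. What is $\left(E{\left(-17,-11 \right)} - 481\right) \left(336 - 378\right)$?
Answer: $\frac{41769}{2} \approx 20885.0$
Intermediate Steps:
$R = - \frac{21}{4}$ ($R = -3 + \frac{1}{4} \left(-9\right) = -3 - \frac{9}{4} = - \frac{21}{4} \approx -5.25$)
$E{\left(G,b \right)} = - \frac{21}{4} + b$
$\left(E{\left(-17,-11 \right)} - 481\right) \left(336 - 378\right) = \left(\left(- \frac{21}{4} - 11\right) - 481\right) \left(336 - 378\right) = \left(- \frac{65}{4} - 481\right) \left(-42\right) = \left(- \frac{1989}{4}\right) \left(-42\right) = \frac{41769}{2}$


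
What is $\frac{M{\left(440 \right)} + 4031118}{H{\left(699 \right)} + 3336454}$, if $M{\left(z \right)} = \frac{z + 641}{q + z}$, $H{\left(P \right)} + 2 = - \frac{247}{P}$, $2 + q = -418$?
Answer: $\frac{56355785259}{46643594020} \approx 1.2082$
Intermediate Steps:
$q = -420$ ($q = -2 - 418 = -420$)
$H{\left(P \right)} = -2 - \frac{247}{P}$
$M{\left(z \right)} = \frac{641 + z}{-420 + z}$ ($M{\left(z \right)} = \frac{z + 641}{-420 + z} = \frac{641 + z}{-420 + z}$)
$\frac{M{\left(440 \right)} + 4031118}{H{\left(699 \right)} + 3336454} = \frac{\frac{641 + 440}{-420 + 440} + 4031118}{\left(-2 - \frac{247}{699}\right) + 3336454} = \frac{\frac{1}{20} \cdot 1081 + 4031118}{\left(-2 - \frac{247}{699}\right) + 3336454} = \frac{\frac{1081}{20} + 4031118}{- \frac{1645}{699} + 3336454} = \frac{80623441}{20 \cdot \frac{2332179701}{699}} = \frac{80623441}{20} \cdot \frac{699}{2332179701} = \frac{56355785259}{46643594020}$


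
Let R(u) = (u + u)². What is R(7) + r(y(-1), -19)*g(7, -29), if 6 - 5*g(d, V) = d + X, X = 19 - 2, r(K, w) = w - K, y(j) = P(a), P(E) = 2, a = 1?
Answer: 1358/5 ≈ 271.60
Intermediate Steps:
y(j) = 2
X = 17
g(d, V) = -11/5 - d/5 (g(d, V) = 6/5 - (d + 17)/5 = 6/5 - (17 + d)/5 = 6/5 + (-17/5 - d/5) = -11/5 - d/5)
R(u) = 4*u² (R(u) = (2*u)² = 4*u²)
R(7) + r(y(-1), -19)*g(7, -29) = 4*7² + (-19 - 1*2)*(-11/5 - ⅕*7) = 4*49 + (-19 - 2)*(-11/5 - 7/5) = 196 - 21*(-18/5) = 196 + 378/5 = 1358/5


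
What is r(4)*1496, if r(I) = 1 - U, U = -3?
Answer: 5984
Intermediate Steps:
r(I) = 4 (r(I) = 1 - 1*(-3) = 1 + 3 = 4)
r(4)*1496 = 4*1496 = 5984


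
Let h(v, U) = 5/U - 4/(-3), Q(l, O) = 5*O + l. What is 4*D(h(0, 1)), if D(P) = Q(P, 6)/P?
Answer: 436/19 ≈ 22.947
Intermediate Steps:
Q(l, O) = l + 5*O
h(v, U) = 4/3 + 5/U (h(v, U) = 5/U - 4*(-⅓) = 5/U + 4/3 = 4/3 + 5/U)
D(P) = (30 + P)/P (D(P) = (P + 5*6)/P = (P + 30)/P = (30 + P)/P)
4*D(h(0, 1)) = 4*((30 + (4/3 + 5/1))/(4/3 + 5/1)) = 4*((30 + (4/3 + 5*1))/(4/3 + 5*1)) = 4*((30 + (4/3 + 5))/(4/3 + 5)) = 4*((30 + 19/3)/(19/3)) = 4*((3/19)*(109/3)) = 4*(109/19) = 436/19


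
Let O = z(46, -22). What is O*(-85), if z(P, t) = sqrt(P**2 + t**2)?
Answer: -850*sqrt(26) ≈ -4334.2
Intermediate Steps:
O = 10*sqrt(26) (O = sqrt(46**2 + (-22)**2) = sqrt(2116 + 484) = sqrt(2600) = 10*sqrt(26) ≈ 50.990)
O*(-85) = (10*sqrt(26))*(-85) = -850*sqrt(26)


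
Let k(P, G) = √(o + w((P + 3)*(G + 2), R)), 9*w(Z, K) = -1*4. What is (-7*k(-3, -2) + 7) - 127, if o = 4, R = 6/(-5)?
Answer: -120 - 28*√2/3 ≈ -133.20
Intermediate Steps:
R = -6/5 (R = 6*(-⅕) = -6/5 ≈ -1.2000)
w(Z, K) = -4/9 (w(Z, K) = (-1*4)/9 = (⅑)*(-4) = -4/9)
k(P, G) = 4*√2/3 (k(P, G) = √(4 - 4/9) = √(32/9) = 4*√2/3)
(-7*k(-3, -2) + 7) - 127 = (-28*√2/3 + 7) - 127 = (7 - 28*√2/3) - 127 = -120 - 28*√2/3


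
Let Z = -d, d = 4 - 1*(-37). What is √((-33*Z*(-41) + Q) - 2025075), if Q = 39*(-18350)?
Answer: I*√2796198 ≈ 1672.2*I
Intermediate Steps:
d = 41 (d = 4 + 37 = 41)
Q = -715650
Z = -41 (Z = -1*41 = -41)
√((-33*Z*(-41) + Q) - 2025075) = √((-33*(-41)*(-41) - 715650) - 2025075) = √((1353*(-41) - 715650) - 2025075) = √((-55473 - 715650) - 2025075) = √(-771123 - 2025075) = √(-2796198) = I*√2796198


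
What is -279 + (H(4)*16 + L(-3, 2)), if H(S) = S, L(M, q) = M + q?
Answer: -216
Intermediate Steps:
-279 + (H(4)*16 + L(-3, 2)) = -279 + (4*16 + (-3 + 2)) = -279 + (64 - 1) = -279 + 63 = -216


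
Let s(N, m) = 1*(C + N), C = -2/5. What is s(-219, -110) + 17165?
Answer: 84728/5 ≈ 16946.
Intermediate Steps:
C = -2/5 (C = -2*1/5 = -2/5 ≈ -0.40000)
s(N, m) = -2/5 + N (s(N, m) = 1*(-2/5 + N) = -2/5 + N)
s(-219, -110) + 17165 = (-2/5 - 219) + 17165 = -1097/5 + 17165 = 84728/5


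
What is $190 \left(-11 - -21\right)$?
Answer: $1900$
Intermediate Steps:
$190 \left(-11 - -21\right) = 190 \left(-11 + 21\right) = 190 \cdot 10 = 1900$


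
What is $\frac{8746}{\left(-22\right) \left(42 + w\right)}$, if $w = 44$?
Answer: $- \frac{4373}{946} \approx -4.6226$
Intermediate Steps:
$\frac{8746}{\left(-22\right) \left(42 + w\right)} = \frac{8746}{\left(-22\right) \left(42 + 44\right)} = \frac{8746}{\left(-22\right) 86} = \frac{8746}{-1892} = 8746 \left(- \frac{1}{1892}\right) = - \frac{4373}{946}$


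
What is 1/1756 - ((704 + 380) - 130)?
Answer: -1675223/1756 ≈ -954.00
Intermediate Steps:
1/1756 - ((704 + 380) - 130) = 1/1756 - (1084 - 130) = 1/1756 - 1*954 = 1/1756 - 954 = -1675223/1756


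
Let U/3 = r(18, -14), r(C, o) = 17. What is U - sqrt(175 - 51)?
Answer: 51 - 2*sqrt(31) ≈ 39.865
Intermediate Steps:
U = 51 (U = 3*17 = 51)
U - sqrt(175 - 51) = 51 - sqrt(175 - 51) = 51 - sqrt(124) = 51 - 2*sqrt(31)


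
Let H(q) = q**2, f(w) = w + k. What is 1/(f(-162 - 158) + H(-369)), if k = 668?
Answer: 1/136509 ≈ 7.3255e-6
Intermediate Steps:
f(w) = 668 + w (f(w) = w + 668 = 668 + w)
1/(f(-162 - 158) + H(-369)) = 1/((668 + (-162 - 158)) + (-369)**2) = 1/((668 - 320) + 136161) = 1/(348 + 136161) = 1/136509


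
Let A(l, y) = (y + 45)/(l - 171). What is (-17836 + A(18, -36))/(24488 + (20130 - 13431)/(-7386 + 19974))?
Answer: -1272281748/1746815977 ≈ -0.72834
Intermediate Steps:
A(l, y) = (45 + y)/(-171 + l)
(-17836 + A(18, -36))/(24488 + (20130 - 13431)/(-7386 + 19974)) = (-17836 + (45 - 36)/(-171 + 18))/(24488 + (20130 - 13431)/(-7386 + 19974)) = (-17836 + 9/(-153))/(24488 + 6699/12588) = (-17836 - 1/153*9)/(24488 + 6699*(1/12588)) = (-17836 - 1/17)/(24488 + 2233/4196) = -303213/(17*102753881/4196) = -303213/17*4196/102753881 = -1272281748/1746815977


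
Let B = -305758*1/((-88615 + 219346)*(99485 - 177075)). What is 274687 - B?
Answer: 1393132569759736/5071709145 ≈ 2.7469e+5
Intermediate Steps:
B = 152879/5071709145 (B = -305758/(130731*(-77590)) = -305758/(-10143418290) = -305758*(-1/10143418290) = 152879/5071709145 ≈ 3.0143e-5)
274687 - B = 274687 - 1*152879/5071709145 = 274687 - 152879/5071709145 = 1393132569759736/5071709145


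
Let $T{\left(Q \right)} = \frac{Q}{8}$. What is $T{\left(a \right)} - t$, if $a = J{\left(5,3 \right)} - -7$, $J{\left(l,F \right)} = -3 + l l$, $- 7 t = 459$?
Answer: $\frac{3875}{56} \approx 69.196$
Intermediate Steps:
$t = - \frac{459}{7}$ ($t = \left(- \frac{1}{7}\right) 459 = - \frac{459}{7} \approx -65.571$)
$J{\left(l,F \right)} = -3 + l^{2}$
$a = 29$ ($a = \left(-3 + 5^{2}\right) - -7 = \left(-3 + 25\right) + 7 = 22 + 7 = 29$)
$T{\left(Q \right)} = \frac{Q}{8}$ ($T{\left(Q \right)} = Q \frac{1}{8} = \frac{Q}{8}$)
$T{\left(a \right)} - t = \frac{1}{8} \cdot 29 - - \frac{459}{7} = \frac{29}{8} + \frac{459}{7} = \frac{3875}{56}$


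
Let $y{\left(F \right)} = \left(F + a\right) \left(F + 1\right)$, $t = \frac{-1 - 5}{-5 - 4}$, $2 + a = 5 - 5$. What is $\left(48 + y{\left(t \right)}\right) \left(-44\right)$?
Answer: $- \frac{18128}{9} \approx -2014.2$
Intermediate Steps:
$a = -2$ ($a = -2 + \left(5 - 5\right) = -2 + 0 = -2$)
$t = \frac{2}{3}$ ($t = - \frac{6}{-9} = \left(-6\right) \left(- \frac{1}{9}\right) = \frac{2}{3} \approx 0.66667$)
$y{\left(F \right)} = \left(1 + F\right) \left(-2 + F\right)$ ($y{\left(F \right)} = \left(F - 2\right) \left(F + 1\right) = \left(-2 + F\right) \left(1 + F\right) = \left(1 + F\right) \left(-2 + F\right)$)
$\left(48 + y{\left(t \right)}\right) \left(-44\right) = \left(48 - \left(\frac{8}{3} - \frac{4}{9}\right)\right) \left(-44\right) = \left(48 - \frac{20}{9}\right) \left(-44\right) = \frac{412}{9} \left(-44\right) = - \frac{18128}{9}$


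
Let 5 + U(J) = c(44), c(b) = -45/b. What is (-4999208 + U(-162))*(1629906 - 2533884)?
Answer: 99421948864413/22 ≈ 4.5192e+12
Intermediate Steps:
U(J) = -265/44 (U(J) = -5 - 45/44 = -265/44)
(-4999208 + U(-162))*(1629906 - 2533884) = (-4999208 - 265/44)*(1629906 - 2533884) = -219965417/44*(-903978) = 99421948864413/22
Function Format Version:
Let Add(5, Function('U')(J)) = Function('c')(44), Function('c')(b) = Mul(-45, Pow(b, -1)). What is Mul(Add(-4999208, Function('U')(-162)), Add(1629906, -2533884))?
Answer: Rational(99421948864413, 22) ≈ 4.5192e+12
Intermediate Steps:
Function('U')(J) = Rational(-265, 44) (Function('U')(J) = Add(-5, Mul(-45, Pow(44, -1))) = Add(-5, Mul(-45, Rational(1, 44))) = Add(-5, Rational(-45, 44)) = Rational(-265, 44))
Mul(Add(-4999208, Function('U')(-162)), Add(1629906, -2533884)) = Mul(Add(-4999208, Rational(-265, 44)), Add(1629906, -2533884)) = Mul(Rational(-219965417, 44), -903978) = Rational(99421948864413, 22)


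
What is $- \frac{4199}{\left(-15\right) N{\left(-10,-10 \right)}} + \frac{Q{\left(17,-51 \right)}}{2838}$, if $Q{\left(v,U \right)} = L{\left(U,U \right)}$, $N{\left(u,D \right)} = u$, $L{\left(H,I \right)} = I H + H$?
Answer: $- \frac{1922377}{70950} \approx -27.095$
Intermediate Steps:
$L{\left(H,I \right)} = H + H I$ ($L{\left(H,I \right)} = H I + H = H + H I$)
$Q{\left(v,U \right)} = U \left(1 + U\right)$
$- \frac{4199}{\left(-15\right) N{\left(-10,-10 \right)}} + \frac{Q{\left(17,-51 \right)}}{2838} = - \frac{4199}{\left(-15\right) \left(-10\right)} + \frac{\left(-51\right) \left(1 - 51\right)}{2838} = - \frac{4199}{150} + \left(-51\right) \left(-50\right) \frac{1}{2838} = \left(-4199\right) \frac{1}{150} + 2550 \cdot \frac{1}{2838} = - \frac{4199}{150} + \frac{425}{473} = - \frac{1922377}{70950}$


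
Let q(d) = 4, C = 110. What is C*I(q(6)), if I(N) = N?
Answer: 440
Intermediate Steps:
C*I(q(6)) = 110*4 = 440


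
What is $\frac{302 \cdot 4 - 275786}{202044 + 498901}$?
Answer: $- \frac{274578}{700945} \approx -0.39173$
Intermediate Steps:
$\frac{302 \cdot 4 - 275786}{202044 + 498901} = \frac{1208 - 275786}{700945} = \left(-274578\right) \frac{1}{700945} = - \frac{274578}{700945}$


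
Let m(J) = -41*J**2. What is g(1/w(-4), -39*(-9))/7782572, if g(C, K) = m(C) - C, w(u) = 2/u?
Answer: -81/3891286 ≈ -2.0816e-5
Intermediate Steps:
g(C, K) = -C - 41*C**2 (g(C, K) = -41*C**2 - C = -C - 41*C**2)
g(1/w(-4), -39*(-9))/7782572 = ((-1 - 41/(2/(-4)))/((2/(-4))))/7782572 = ((-1 - 41/(2*(-1/4)))/((2*(-1/4))))*(1/7782572) = ((-1 - 41/(-1/2))/(-1/2))*(1/7782572) = -2*(-1 - 41*(-2))*(1/7782572) = -2*(-1 + 82)*(1/7782572) = -2*81*(1/7782572) = -162*1/7782572 = -81/3891286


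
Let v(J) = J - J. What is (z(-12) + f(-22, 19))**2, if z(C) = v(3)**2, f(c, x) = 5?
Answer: 25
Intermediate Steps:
v(J) = 0
z(C) = 0 (z(C) = 0**2 = 0)
(z(-12) + f(-22, 19))**2 = (0 + 5)**2 = 5**2 = 25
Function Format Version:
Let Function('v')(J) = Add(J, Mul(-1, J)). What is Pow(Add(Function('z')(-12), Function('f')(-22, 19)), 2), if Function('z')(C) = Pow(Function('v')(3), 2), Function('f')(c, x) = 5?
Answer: 25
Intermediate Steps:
Function('v')(J) = 0
Function('z')(C) = 0 (Function('z')(C) = Pow(0, 2) = 0)
Pow(Add(Function('z')(-12), Function('f')(-22, 19)), 2) = Pow(Add(0, 5), 2) = Pow(5, 2) = 25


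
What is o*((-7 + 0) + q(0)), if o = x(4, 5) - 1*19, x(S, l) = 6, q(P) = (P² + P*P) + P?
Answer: 91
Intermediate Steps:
q(P) = P + 2*P² (q(P) = (P² + P²) + P = 2*P² + P = P + 2*P²)
o = -13 (o = 6 - 1*19 = 6 - 19 = -13)
o*((-7 + 0) + q(0)) = -13*((-7 + 0) + 0*(1 + 2*0)) = -13*(-7 + 0*(1 + 0)) = -13*(-7 + 0*1) = -13*(-7 + 0) = -13*(-7) = 91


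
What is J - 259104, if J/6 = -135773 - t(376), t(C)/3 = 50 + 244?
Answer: -1079034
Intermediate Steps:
t(C) = 882 (t(C) = 3*(50 + 244) = 3*294 = 882)
J = -819930 (J = 6*(-135773 - 1*882) = 6*(-135773 - 882) = 6*(-136655) = -819930)
J - 259104 = -819930 - 259104 = -1079034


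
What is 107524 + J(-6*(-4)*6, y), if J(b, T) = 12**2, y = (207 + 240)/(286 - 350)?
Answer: 107668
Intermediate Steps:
y = -447/64 (y = 447/(-64) = 447*(-1/64) = -447/64 ≈ -6.9844)
J(b, T) = 144
107524 + J(-6*(-4)*6, y) = 107524 + 144 = 107668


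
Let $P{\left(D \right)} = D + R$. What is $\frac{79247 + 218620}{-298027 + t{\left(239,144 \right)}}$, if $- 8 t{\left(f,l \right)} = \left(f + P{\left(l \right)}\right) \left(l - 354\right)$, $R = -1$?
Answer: $- \frac{595734}{575999} \approx -1.0343$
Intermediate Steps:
$P{\left(D \right)} = -1 + D$ ($P{\left(D \right)} = D - 1 = -1 + D$)
$t{\left(f,l \right)} = - \frac{\left(-354 + l\right) \left(-1 + f + l\right)}{8}$ ($t{\left(f,l \right)} = - \frac{\left(f + \left(-1 + l\right)\right) \left(l - 354\right)}{8} = - \frac{\left(-1 + f + l\right) \left(-354 + l\right)}{8} = - \frac{\left(-354 + l\right) \left(-1 + f + l\right)}{8}$)
$\frac{79247 + 218620}{-298027 + t{\left(239,144 \right)}} = \frac{79247 + 218620}{-298027 - \left(- \frac{33843}{2} + 2592 + 4302\right)} = \frac{297867}{-298027 - - \frac{20055}{2}} = \frac{297867}{-298027 + \frac{20055}{2}} = \frac{297867}{- \frac{575999}{2}} = 297867 \left(- \frac{2}{575999}\right) = - \frac{595734}{575999}$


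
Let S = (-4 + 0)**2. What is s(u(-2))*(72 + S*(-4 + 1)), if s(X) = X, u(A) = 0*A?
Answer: 0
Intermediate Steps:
u(A) = 0
S = 16 (S = (-4)**2 = 16)
s(u(-2))*(72 + S*(-4 + 1)) = 0*(72 + 16*(-4 + 1)) = 0*(72 + 16*(-3)) = 0*(72 - 48) = 0*24 = 0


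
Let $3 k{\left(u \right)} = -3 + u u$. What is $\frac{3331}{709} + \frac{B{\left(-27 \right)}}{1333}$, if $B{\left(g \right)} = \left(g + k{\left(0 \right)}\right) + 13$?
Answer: $\frac{4429588}{945097} \approx 4.6869$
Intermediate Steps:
$k{\left(u \right)} = -1 + \frac{u^{2}}{3}$ ($k{\left(u \right)} = \frac{-3 + u u}{3} = \frac{-3 + u^{2}}{3} = -1 + \frac{u^{2}}{3}$)
$B{\left(g \right)} = 12 + g$ ($B{\left(g \right)} = \left(g - \left(1 - \frac{0^{2}}{3}\right)\right) + 13 = \left(g + \left(-1 + \frac{1}{3} \cdot 0\right)\right) + 13 = \left(g + \left(-1 + 0\right)\right) + 13 = \left(g - 1\right) + 13 = \left(-1 + g\right) + 13 = 12 + g$)
$\frac{3331}{709} + \frac{B{\left(-27 \right)}}{1333} = \frac{3331}{709} + \frac{12 - 27}{1333} = 3331 \cdot \frac{1}{709} - \frac{15}{1333} = \frac{3331}{709} - \frac{15}{1333} = \frac{4429588}{945097}$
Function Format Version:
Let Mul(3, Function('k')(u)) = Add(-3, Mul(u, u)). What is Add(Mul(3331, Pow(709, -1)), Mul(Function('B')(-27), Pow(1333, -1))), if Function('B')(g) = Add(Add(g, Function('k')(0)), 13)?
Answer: Rational(4429588, 945097) ≈ 4.6869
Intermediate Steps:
Function('k')(u) = Add(-1, Mul(Rational(1, 3), Pow(u, 2))) (Function('k')(u) = Mul(Rational(1, 3), Add(-3, Mul(u, u))) = Mul(Rational(1, 3), Add(-3, Pow(u, 2))) = Add(-1, Mul(Rational(1, 3), Pow(u, 2))))
Function('B')(g) = Add(12, g) (Function('B')(g) = Add(Add(g, Add(-1, Mul(Rational(1, 3), Pow(0, 2)))), 13) = Add(Add(g, Add(-1, Mul(Rational(1, 3), 0))), 13) = Add(Add(g, Add(-1, 0)), 13) = Add(Add(g, -1), 13) = Add(Add(-1, g), 13) = Add(12, g))
Add(Mul(3331, Pow(709, -1)), Mul(Function('B')(-27), Pow(1333, -1))) = Add(Mul(3331, Pow(709, -1)), Mul(Add(12, -27), Pow(1333, -1))) = Add(Mul(3331, Rational(1, 709)), Mul(-15, Rational(1, 1333))) = Add(Rational(3331, 709), Rational(-15, 1333)) = Rational(4429588, 945097)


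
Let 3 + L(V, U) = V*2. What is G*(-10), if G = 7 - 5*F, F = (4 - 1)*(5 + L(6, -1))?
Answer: 2030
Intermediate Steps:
L(V, U) = -3 + 2*V (L(V, U) = -3 + V*2 = -3 + 2*V)
F = 42 (F = (4 - 1)*(5 + (-3 + 2*6)) = 3*(5 + (-3 + 12)) = 3*(5 + 9) = 3*14 = 42)
G = -203 (G = 7 - 5*42 = 7 - 210 = -203)
G*(-10) = -203*(-10) = 2030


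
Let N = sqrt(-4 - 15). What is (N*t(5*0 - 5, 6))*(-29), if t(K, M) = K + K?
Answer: 290*I*sqrt(19) ≈ 1264.1*I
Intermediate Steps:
N = I*sqrt(19) (N = sqrt(-19) = I*sqrt(19) ≈ 4.3589*I)
t(K, M) = 2*K
(N*t(5*0 - 5, 6))*(-29) = ((I*sqrt(19))*(2*(5*0 - 5)))*(-29) = ((I*sqrt(19))*(2*(0 - 5)))*(-29) = ((I*sqrt(19))*(2*(-5)))*(-29) = ((I*sqrt(19))*(-10))*(-29) = -10*I*sqrt(19)*(-29) = 290*I*sqrt(19)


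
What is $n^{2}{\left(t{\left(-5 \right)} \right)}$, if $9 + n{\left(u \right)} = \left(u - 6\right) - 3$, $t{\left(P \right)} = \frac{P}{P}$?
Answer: $289$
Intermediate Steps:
$t{\left(P \right)} = 1$
$n{\left(u \right)} = -18 + u$ ($n{\left(u \right)} = -9 + \left(\left(u - 6\right) - 3\right) = -9 + \left(\left(-6 + u\right) - 3\right) = -9 + \left(-9 + u\right) = -18 + u$)
$n^{2}{\left(t{\left(-5 \right)} \right)} = \left(-18 + 1\right)^{2} = \left(-17\right)^{2} = 289$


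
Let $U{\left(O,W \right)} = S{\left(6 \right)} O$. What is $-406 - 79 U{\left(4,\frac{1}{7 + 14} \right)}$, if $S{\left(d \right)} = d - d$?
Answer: $-406$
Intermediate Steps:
$S{\left(d \right)} = 0$
$U{\left(O,W \right)} = 0$ ($U{\left(O,W \right)} = 0 O = 0$)
$-406 - 79 U{\left(4,\frac{1}{7 + 14} \right)} = -406 - 0 = -406 + 0 = -406$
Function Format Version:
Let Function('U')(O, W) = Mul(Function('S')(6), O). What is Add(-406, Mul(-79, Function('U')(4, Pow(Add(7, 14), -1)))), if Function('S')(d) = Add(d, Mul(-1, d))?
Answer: -406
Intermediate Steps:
Function('S')(d) = 0
Function('U')(O, W) = 0 (Function('U')(O, W) = Mul(0, O) = 0)
Add(-406, Mul(-79, Function('U')(4, Pow(Add(7, 14), -1)))) = Add(-406, Mul(-79, 0)) = Add(-406, 0) = -406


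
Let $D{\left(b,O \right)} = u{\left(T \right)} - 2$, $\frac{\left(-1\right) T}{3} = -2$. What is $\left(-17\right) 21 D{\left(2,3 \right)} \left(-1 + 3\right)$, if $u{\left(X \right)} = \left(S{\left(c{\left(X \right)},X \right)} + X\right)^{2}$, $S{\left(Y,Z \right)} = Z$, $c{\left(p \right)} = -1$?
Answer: $-101388$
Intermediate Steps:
$T = 6$ ($T = \left(-3\right) \left(-2\right) = 6$)
$u{\left(X \right)} = 4 X^{2}$ ($u{\left(X \right)} = \left(X + X\right)^{2} = \left(2 X\right)^{2} = 4 X^{2}$)
$D{\left(b,O \right)} = 142$ ($D{\left(b,O \right)} = 4 \cdot 6^{2} - 2 = 4 \cdot 36 - 2 = 144 - 2 = 142$)
$\left(-17\right) 21 D{\left(2,3 \right)} \left(-1 + 3\right) = \left(-17\right) 21 \cdot 142 \left(-1 + 3\right) = - 357 \cdot 142 \cdot 2 = \left(-357\right) 284 = -101388$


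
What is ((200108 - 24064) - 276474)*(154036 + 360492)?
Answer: -51674047040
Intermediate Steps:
((200108 - 24064) - 276474)*(154036 + 360492) = (176044 - 276474)*514528 = -100430*514528 = -51674047040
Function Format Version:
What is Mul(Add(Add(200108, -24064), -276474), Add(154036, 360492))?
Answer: -51674047040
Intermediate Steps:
Mul(Add(Add(200108, -24064), -276474), Add(154036, 360492)) = Mul(Add(176044, -276474), 514528) = Mul(-100430, 514528) = -51674047040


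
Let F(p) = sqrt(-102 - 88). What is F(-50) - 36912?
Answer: -36912 + I*sqrt(190) ≈ -36912.0 + 13.784*I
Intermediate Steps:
F(p) = I*sqrt(190) (F(p) = sqrt(-190) = I*sqrt(190))
F(-50) - 36912 = I*sqrt(190) - 36912 = -36912 + I*sqrt(190)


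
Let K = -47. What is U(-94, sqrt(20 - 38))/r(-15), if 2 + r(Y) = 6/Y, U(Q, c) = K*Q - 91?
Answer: -21635/12 ≈ -1802.9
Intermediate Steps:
U(Q, c) = -91 - 47*Q (U(Q, c) = -47*Q - 91 = -91 - 47*Q)
r(Y) = -2 + 6/Y
U(-94, sqrt(20 - 38))/r(-15) = (-91 - 47*(-94))/(-2 + 6/(-15)) = (-91 + 4418)/(-2 + 6*(-1/15)) = 4327/(-2 - 2/5) = 4327/(-12/5) = 4327*(-5/12) = -21635/12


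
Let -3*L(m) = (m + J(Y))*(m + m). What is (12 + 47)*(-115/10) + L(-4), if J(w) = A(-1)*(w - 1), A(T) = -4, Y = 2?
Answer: -4199/6 ≈ -699.83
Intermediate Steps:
J(w) = 4 - 4*w (J(w) = -4*(w - 1) = -4*(-1 + w) = 4 - 4*w)
L(m) = -2*m*(-4 + m)/3 (L(m) = -(m + (4 - 4*2))*(m + m)/3 = -(m + (4 - 8))*2*m/3 = -(m - 4)*2*m/3 = -(-4 + m)*2*m/3 = -2*m*(-4 + m)/3)
(12 + 47)*(-115/10) + L(-4) = (12 + 47)*(-115/10) + (⅔)*(-4)*(4 - 1*(-4)) = 59*(-115*⅒) + (⅔)*(-4)*(4 + 4) = 59*(-23/2) + (⅔)*(-4)*8 = -1357/2 - 64/3 = -4199/6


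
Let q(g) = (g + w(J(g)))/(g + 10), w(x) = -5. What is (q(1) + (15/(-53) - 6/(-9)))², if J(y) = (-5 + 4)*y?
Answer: 1225/3059001 ≈ 0.00040046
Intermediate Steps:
J(y) = -y
q(g) = (-5 + g)/(10 + g) (q(g) = (g - 5)/(g + 10) = (-5 + g)/(10 + g))
(q(1) + (15/(-53) - 6/(-9)))² = ((-5 + 1)/(10 + 1) + (15/(-53) - 6/(-9)))² = (-4/11 + (15*(-1/53) - 6*(-⅑)))² = ((1/11)*(-4) + (-15/53 + ⅔))² = (-4/11 + 61/159)² = (35/1749)² = 1225/3059001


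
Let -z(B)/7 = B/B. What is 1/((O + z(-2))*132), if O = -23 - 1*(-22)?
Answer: -1/1056 ≈ -0.00094697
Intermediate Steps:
O = -1 (O = -23 + 22 = -1)
z(B) = -7 (z(B) = -7*B/B = -7*1 = -7)
1/((O + z(-2))*132) = 1/((-1 - 7)*132) = 1/(-8*132) = 1/(-1056) = -1/1056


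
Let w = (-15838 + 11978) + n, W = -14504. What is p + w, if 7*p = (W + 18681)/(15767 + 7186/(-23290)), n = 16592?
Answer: 16363493286293/1285221854 ≈ 12732.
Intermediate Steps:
p = 48641165/1285221854 (p = ((-14504 + 18681)/(15767 + 7186/(-23290)))/7 = (4177/(15767 + 7186*(-1/23290)))/7 = (4177/(15767 - 3593/11645))/7 = (4177/(183603122/11645))/7 = (4177*(11645/183603122))/7 = (⅐)*(48641165/183603122) = 48641165/1285221854 ≈ 0.037847)
w = 12732 (w = (-15838 + 11978) + 16592 = -3860 + 16592 = 12732)
p + w = 48641165/1285221854 + 12732 = 16363493286293/1285221854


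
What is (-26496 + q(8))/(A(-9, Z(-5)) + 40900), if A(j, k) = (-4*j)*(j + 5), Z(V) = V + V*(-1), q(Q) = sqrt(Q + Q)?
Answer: -6623/10189 ≈ -0.65001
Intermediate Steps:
q(Q) = sqrt(2)*sqrt(Q) (q(Q) = sqrt(2*Q) = sqrt(2)*sqrt(Q))
Z(V) = 0 (Z(V) = V - V = 0)
A(j, k) = -4*j*(5 + j) (A(j, k) = (-4*j)*(5 + j) = -4*j*(5 + j))
(-26496 + q(8))/(A(-9, Z(-5)) + 40900) = (-26496 + sqrt(2)*sqrt(8))/(-4*(-9)*(5 - 9) + 40900) = (-26496 + sqrt(2)*(2*sqrt(2)))/(-4*(-9)*(-4) + 40900) = (-26496 + 4)/(-144 + 40900) = -26492/40756 = -26492*1/40756 = -6623/10189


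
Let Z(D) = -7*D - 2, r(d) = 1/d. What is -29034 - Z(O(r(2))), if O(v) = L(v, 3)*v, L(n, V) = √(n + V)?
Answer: -29032 + 7*√14/4 ≈ -29025.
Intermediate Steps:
L(n, V) = √(V + n)
O(v) = v*√(3 + v) (O(v) = √(3 + v)*v = v*√(3 + v))
Z(D) = -2 - 7*D
-29034 - Z(O(r(2))) = -29034 - (-2 - 7*√(3 + 1/2)/2) = -29034 - (-2 - 7*√(3 + ½)/2) = -29034 - (-2 - 7*√(7/2)/2) = -29034 - (-2 - 7*√14/2/2) = -29034 - (-2 - 7*√14/4) = -29034 + (2 + 7*√14/4) = -29032 + 7*√14/4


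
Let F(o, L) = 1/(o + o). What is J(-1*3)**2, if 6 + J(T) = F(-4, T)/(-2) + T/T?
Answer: 6241/256 ≈ 24.379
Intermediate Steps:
F(o, L) = 1/(2*o)
J(T) = -79/16 (J(T) = -6 + (((1/2)/(-4))/(-2) + T/T) = -6 + (((1/2)*(-1/4))*(-1/2) + 1) = -6 + (-1/8*(-1/2) + 1) = -6 + (1/16 + 1) = -6 + 17/16 = -79/16)
J(-1*3)**2 = (-79/16)**2 = 6241/256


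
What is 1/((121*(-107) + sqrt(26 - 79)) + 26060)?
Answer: 13113/171950822 - I*sqrt(53)/171950822 ≈ 7.626e-5 - 4.2338e-8*I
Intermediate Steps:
1/((121*(-107) + sqrt(26 - 79)) + 26060) = 1/((-12947 + sqrt(-53)) + 26060) = 1/((-12947 + I*sqrt(53)) + 26060) = 1/(13113 + I*sqrt(53))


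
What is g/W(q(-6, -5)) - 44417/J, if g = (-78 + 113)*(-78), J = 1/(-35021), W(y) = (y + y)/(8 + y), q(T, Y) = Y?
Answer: 1555528576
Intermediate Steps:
W(y) = 2*y/(8 + y) (W(y) = (2*y)/(8 + y) = 2*y/(8 + y))
J = -1/35021 ≈ -2.8554e-5
g = -2730 (g = 35*(-78) = -2730)
g/W(q(-6, -5)) - 44417/J = -2730/(2*(-5)/(8 - 5)) - 44417/(-1/35021) = -2730/(2*(-5)/3) - 44417*(-35021) = -2730/(2*(-5)*(⅓)) + 1555527757 = -2730/(-10/3) + 1555527757 = -2730*(-3/10) + 1555527757 = 819 + 1555527757 = 1555528576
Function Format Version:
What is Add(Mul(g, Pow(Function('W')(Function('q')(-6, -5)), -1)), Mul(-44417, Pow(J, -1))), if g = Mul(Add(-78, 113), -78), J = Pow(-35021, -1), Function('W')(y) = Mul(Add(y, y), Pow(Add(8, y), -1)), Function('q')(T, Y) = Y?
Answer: 1555528576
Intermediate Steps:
Function('W')(y) = Mul(2, y, Pow(Add(8, y), -1)) (Function('W')(y) = Mul(Mul(2, y), Pow(Add(8, y), -1)) = Mul(2, y, Pow(Add(8, y), -1)))
J = Rational(-1, 35021) ≈ -2.8554e-5
g = -2730 (g = Mul(35, -78) = -2730)
Add(Mul(g, Pow(Function('W')(Function('q')(-6, -5)), -1)), Mul(-44417, Pow(J, -1))) = Add(Mul(-2730, Pow(Mul(2, -5, Pow(Add(8, -5), -1)), -1)), Mul(-44417, Pow(Rational(-1, 35021), -1))) = Add(Mul(-2730, Pow(Mul(2, -5, Pow(3, -1)), -1)), Mul(-44417, -35021)) = Add(Mul(-2730, Pow(Mul(2, -5, Rational(1, 3)), -1)), 1555527757) = Add(Mul(-2730, Pow(Rational(-10, 3), -1)), 1555527757) = Add(Mul(-2730, Rational(-3, 10)), 1555527757) = Add(819, 1555527757) = 1555528576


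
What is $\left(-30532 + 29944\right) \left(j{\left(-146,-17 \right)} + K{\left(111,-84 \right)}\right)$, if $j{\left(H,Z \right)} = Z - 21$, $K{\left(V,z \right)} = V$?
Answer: $-42924$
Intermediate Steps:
$j{\left(H,Z \right)} = -21 + Z$ ($j{\left(H,Z \right)} = Z - 21 = -21 + Z$)
$\left(-30532 + 29944\right) \left(j{\left(-146,-17 \right)} + K{\left(111,-84 \right)}\right) = \left(-30532 + 29944\right) \left(\left(-21 - 17\right) + 111\right) = - 588 \left(-38 + 111\right) = \left(-588\right) 73 = -42924$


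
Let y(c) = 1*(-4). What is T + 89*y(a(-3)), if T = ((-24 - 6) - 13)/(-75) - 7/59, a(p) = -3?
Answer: -1573288/4425 ≈ -355.55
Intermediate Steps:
y(c) = -4
T = 2012/4425 (T = (-30 - 13)*(-1/75) - 7*1/59 = -43*(-1/75) - 7/59 = 43/75 - 7/59 = 2012/4425 ≈ 0.45469)
T + 89*y(a(-3)) = 2012/4425 + 89*(-4) = 2012/4425 - 356 = -1573288/4425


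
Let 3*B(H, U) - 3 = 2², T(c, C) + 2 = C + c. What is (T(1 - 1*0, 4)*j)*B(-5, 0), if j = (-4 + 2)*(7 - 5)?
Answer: -28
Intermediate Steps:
T(c, C) = -2 + C + c (T(c, C) = -2 + (C + c) = -2 + C + c)
B(H, U) = 7/3 (B(H, U) = 1 + (⅓)*2² = 1 + (⅓)*4 = 1 + 4/3 = 7/3)
j = -4 (j = -2*2 = -4)
(T(1 - 1*0, 4)*j)*B(-5, 0) = ((-2 + 4 + (1 - 1*0))*(-4))*(7/3) = ((-2 + 4 + (1 + 0))*(-4))*(7/3) = ((-2 + 4 + 1)*(-4))*(7/3) = (3*(-4))*(7/3) = -12*7/3 = -28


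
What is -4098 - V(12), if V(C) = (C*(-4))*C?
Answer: -3522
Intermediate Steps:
V(C) = -4*C² (V(C) = (-4*C)*C = -4*C²)
-4098 - V(12) = -4098 - (-4)*12² = -4098 - (-4)*144 = -4098 - 1*(-576) = -4098 + 576 = -3522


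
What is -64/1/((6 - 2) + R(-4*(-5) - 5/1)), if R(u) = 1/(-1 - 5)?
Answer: -736/3 ≈ -245.33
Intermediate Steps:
R(u) = -⅙ (R(u) = 1/(-6) = -⅙)
-64/1/((6 - 2) + R(-4*(-5) - 5/1)) = -64/1/((6 - 2) - ⅙) = -64/1/(4 - ⅙) = -64/1/(23/6) = -64/(6/23) = (23/6)*(-64) = -736/3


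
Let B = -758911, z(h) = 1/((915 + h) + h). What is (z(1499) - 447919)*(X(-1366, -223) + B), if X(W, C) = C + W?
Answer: 102533362191000/301 ≈ 3.4064e+11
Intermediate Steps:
z(h) = 1/(915 + 2*h)
(z(1499) - 447919)*(X(-1366, -223) + B) = (1/(915 + 2*1499) - 447919)*((-223 - 1366) - 758911) = (1/(915 + 2998) - 447919)*(-1589 - 758911) = (1/3913 - 447919)*(-760500) = -1752707046/3913*(-760500) = 102533362191000/301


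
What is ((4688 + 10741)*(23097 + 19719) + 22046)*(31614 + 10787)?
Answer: 28011377294110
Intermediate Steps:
((4688 + 10741)*(23097 + 19719) + 22046)*(31614 + 10787) = (15429*42816 + 22046)*42401 = (660608064 + 22046)*42401 = 660630110*42401 = 28011377294110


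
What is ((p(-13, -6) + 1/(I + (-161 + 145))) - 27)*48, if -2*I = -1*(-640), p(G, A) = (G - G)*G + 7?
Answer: -6721/7 ≈ -960.14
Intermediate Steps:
p(G, A) = 7 (p(G, A) = 0*G + 7 = 0 + 7 = 7)
I = -320 (I = -(-1)*(-640)/2 = -1/2*640 = -320)
((p(-13, -6) + 1/(I + (-161 + 145))) - 27)*48 = ((7 + 1/(-320 + (-161 + 145))) - 27)*48 = ((7 + 1/(-320 - 16)) - 27)*48 = ((7 + 1/(-336)) - 27)*48 = ((7 - 1/336) - 27)*48 = (2351/336 - 27)*48 = -6721/336*48 = -6721/7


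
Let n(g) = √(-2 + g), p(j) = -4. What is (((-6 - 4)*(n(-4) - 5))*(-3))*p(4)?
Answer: 600 - 120*I*√6 ≈ 600.0 - 293.94*I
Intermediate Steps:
(((-6 - 4)*(n(-4) - 5))*(-3))*p(4) = (((-6 - 4)*(√(-2 - 4) - 5))*(-3))*(-4) = (-10*(√(-6) - 5)*(-3))*(-4) = (-10*(I*√6 - 5)*(-3))*(-4) = (-10*(-5 + I*√6)*(-3))*(-4) = ((50 - 10*I*√6)*(-3))*(-4) = (-150 + 30*I*√6)*(-4) = 600 - 120*I*√6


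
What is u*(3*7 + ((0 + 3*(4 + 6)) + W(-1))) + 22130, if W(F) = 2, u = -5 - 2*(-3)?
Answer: 22183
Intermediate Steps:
u = 1 (u = -5 + 6 = 1)
u*(3*7 + ((0 + 3*(4 + 6)) + W(-1))) + 22130 = 1*(3*7 + ((0 + 3*(4 + 6)) + 2)) + 22130 = 1*(21 + ((0 + 3*10) + 2)) + 22130 = 1*(21 + ((0 + 30) + 2)) + 22130 = 1*(21 + (30 + 2)) + 22130 = 1*(21 + 32) + 22130 = 1*53 + 22130 = 53 + 22130 = 22183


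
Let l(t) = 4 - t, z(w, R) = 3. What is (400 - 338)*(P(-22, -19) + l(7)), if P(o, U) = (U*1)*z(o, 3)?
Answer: -3720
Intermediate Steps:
P(o, U) = 3*U (P(o, U) = (U*1)*3 = U*3 = 3*U)
(400 - 338)*(P(-22, -19) + l(7)) = (400 - 338)*(3*(-19) + (4 - 1*7)) = 62*(-57 + (4 - 7)) = 62*(-57 - 3) = 62*(-60) = -3720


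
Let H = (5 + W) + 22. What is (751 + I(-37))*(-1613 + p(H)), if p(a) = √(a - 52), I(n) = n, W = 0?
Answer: -1151682 + 3570*I ≈ -1.1517e+6 + 3570.0*I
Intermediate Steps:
H = 27 (H = (5 + 0) + 22 = 5 + 22 = 27)
p(a) = √(-52 + a)
(751 + I(-37))*(-1613 + p(H)) = (751 - 37)*(-1613 + √(-52 + 27)) = 714*(-1613 + √(-25)) = 714*(-1613 + 5*I) = -1151682 + 3570*I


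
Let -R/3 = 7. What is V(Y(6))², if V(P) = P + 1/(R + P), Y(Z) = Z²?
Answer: 292681/225 ≈ 1300.8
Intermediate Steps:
R = -21 (R = -3*7 = -21)
V(P) = P + 1/(-21 + P)
V(Y(6))² = ((1 + (6²)² - 21*6²)/(-21 + 6²))² = ((1 + 36² - 21*36)/(-21 + 36))² = ((1 + 1296 - 756)/15)² = ((1/15)*541)² = (541/15)² = 292681/225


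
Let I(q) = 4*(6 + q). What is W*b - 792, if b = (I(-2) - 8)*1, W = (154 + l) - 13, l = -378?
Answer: -2688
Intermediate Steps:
I(q) = 24 + 4*q
W = -237 (W = (154 - 378) - 13 = -224 - 13 = -237)
b = 8 (b = ((24 + 4*(-2)) - 8)*1 = ((24 - 8) - 8)*1 = (16 - 8)*1 = 8*1 = 8)
W*b - 792 = -237*8 - 792 = -1896 - 792 = -2688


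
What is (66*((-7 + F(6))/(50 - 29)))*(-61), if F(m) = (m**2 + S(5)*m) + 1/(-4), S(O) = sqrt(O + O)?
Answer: -77165/14 - 8052*sqrt(10)/7 ≈ -9149.3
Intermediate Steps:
S(O) = sqrt(2)*sqrt(O) (S(O) = sqrt(2*O) = sqrt(2)*sqrt(O))
F(m) = -1/4 + m**2 + m*sqrt(10) (F(m) = (m**2 + (sqrt(2)*sqrt(5))*m) + 1/(-4) = (m**2 + sqrt(10)*m) - 1/4 = (m**2 + m*sqrt(10)) - 1/4 = -1/4 + m**2 + m*sqrt(10))
(66*((-7 + F(6))/(50 - 29)))*(-61) = (66*((-7 + (-1/4 + 6**2 + 6*sqrt(10)))/(50 - 29)))*(-61) = (66*((-7 + (-1/4 + 36 + 6*sqrt(10)))/21))*(-61) = (66*((-7 + (143/4 + 6*sqrt(10)))*(1/21)))*(-61) = (66*((115/4 + 6*sqrt(10))*(1/21)))*(-61) = (66*(115/84 + 2*sqrt(10)/7))*(-61) = (1265/14 + 132*sqrt(10)/7)*(-61) = -77165/14 - 8052*sqrt(10)/7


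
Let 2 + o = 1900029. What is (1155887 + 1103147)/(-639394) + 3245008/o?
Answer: -1108693474383/607432931819 ≈ -1.8252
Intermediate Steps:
o = 1900027 (o = -2 + 1900029 = 1900027)
(1155887 + 1103147)/(-639394) + 3245008/o = (1155887 + 1103147)/(-639394) + 3245008/1900027 = 2259034*(-1/639394) + 3245008*(1/1900027) = -1129517/319697 + 3245008/1900027 = -1108693474383/607432931819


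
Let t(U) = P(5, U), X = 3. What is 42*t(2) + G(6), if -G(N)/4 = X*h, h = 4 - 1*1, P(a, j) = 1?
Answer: 6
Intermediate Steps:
h = 3 (h = 4 - 1 = 3)
t(U) = 1
G(N) = -36 (G(N) = -12*3 = -4*9 = -36)
42*t(2) + G(6) = 42*1 - 36 = 42 - 36 = 6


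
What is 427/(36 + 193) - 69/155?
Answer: 50384/35495 ≈ 1.4195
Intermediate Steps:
427/(36 + 193) - 69/155 = 427/229 - 69*1/155 = 427*(1/229) - 69/155 = 427/229 - 69/155 = 50384/35495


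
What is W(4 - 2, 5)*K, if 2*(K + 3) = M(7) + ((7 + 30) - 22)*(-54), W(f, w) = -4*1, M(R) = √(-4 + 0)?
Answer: 1632 - 4*I ≈ 1632.0 - 4.0*I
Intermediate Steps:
M(R) = 2*I (M(R) = √(-4) = 2*I)
W(f, w) = -4
K = -408 + I (K = -3 + (2*I + ((7 + 30) - 22)*(-54))/2 = -3 + (2*I + (37 - 22)*(-54))/2 = -3 + (2*I + 15*(-54))/2 = -3 + (2*I - 810)/2 = -3 + (-810 + 2*I)/2 = -3 + (-405 + I) = -408 + I ≈ -408.0 + 1.0*I)
W(4 - 2, 5)*K = -4*(-408 + I) = 1632 - 4*I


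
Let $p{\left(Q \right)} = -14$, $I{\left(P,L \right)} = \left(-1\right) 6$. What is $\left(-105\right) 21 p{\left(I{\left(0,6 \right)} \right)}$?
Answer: $30870$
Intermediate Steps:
$I{\left(P,L \right)} = -6$
$\left(-105\right) 21 p{\left(I{\left(0,6 \right)} \right)} = \left(-105\right) 21 \left(-14\right) = \left(-2205\right) \left(-14\right) = 30870$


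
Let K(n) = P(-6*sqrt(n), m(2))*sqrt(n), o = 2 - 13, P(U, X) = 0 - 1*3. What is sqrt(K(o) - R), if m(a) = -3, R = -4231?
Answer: sqrt(4231 - 3*I*sqrt(11)) ≈ 65.046 - 0.0765*I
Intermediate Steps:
P(U, X) = -3 (P(U, X) = 0 - 3 = -3)
o = -11
K(n) = -3*sqrt(n)
sqrt(K(o) - R) = sqrt(-3*I*sqrt(11) - 1*(-4231)) = sqrt(-3*I*sqrt(11) + 4231) = sqrt(4231 - 3*I*sqrt(11))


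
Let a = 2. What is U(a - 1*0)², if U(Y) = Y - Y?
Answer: 0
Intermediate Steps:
U(Y) = 0
U(a - 1*0)² = 0² = 0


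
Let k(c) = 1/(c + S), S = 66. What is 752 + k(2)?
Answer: 51137/68 ≈ 752.01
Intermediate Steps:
k(c) = 1/(66 + c) (k(c) = 1/(c + 66) = 1/(66 + c))
752 + k(2) = 752 + 1/(66 + 2) = 752 + 1/68 = 51137/68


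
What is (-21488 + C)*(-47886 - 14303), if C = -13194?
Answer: 2156838898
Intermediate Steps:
(-21488 + C)*(-47886 - 14303) = (-21488 - 13194)*(-47886 - 14303) = -34682*(-62189) = 2156838898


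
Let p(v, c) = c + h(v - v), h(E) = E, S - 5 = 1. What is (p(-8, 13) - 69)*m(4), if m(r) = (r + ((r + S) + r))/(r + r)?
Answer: -126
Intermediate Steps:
S = 6 (S = 5 + 1 = 6)
m(r) = (6 + 3*r)/(2*r) (m(r) = (r + ((r + 6) + r))/(r + r) = (r + ((6 + r) + r))/((2*r)) = (r + (6 + 2*r))*(1/(2*r)) = (6 + 3*r)*(1/(2*r)) = (6 + 3*r)/(2*r))
p(v, c) = c (p(v, c) = c + (v - v) = c + 0 = c)
(p(-8, 13) - 69)*m(4) = (13 - 69)*(3/2 + 3/4) = -56*(3/2 + 3*(¼)) = -56*(3/2 + ¾) = -56*9/4 = -126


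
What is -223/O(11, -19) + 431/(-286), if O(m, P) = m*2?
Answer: -1665/143 ≈ -11.643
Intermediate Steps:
O(m, P) = 2*m
-223/O(11, -19) + 431/(-286) = -223/(2*11) + 431/(-286) = -223/22 + 431*(-1/286) = -223*1/22 - 431/286 = -223/22 - 431/286 = -1665/143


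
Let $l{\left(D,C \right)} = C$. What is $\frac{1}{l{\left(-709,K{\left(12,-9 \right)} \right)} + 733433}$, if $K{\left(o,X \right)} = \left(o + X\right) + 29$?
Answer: $\frac{1}{733465} \approx 1.3634 \cdot 10^{-6}$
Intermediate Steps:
$K{\left(o,X \right)} = 29 + X + o$ ($K{\left(o,X \right)} = \left(X + o\right) + 29 = 29 + X + o$)
$\frac{1}{l{\left(-709,K{\left(12,-9 \right)} \right)} + 733433} = \frac{1}{\left(29 - 9 + 12\right) + 733433} = \frac{1}{32 + 733433} = \frac{1}{733465}$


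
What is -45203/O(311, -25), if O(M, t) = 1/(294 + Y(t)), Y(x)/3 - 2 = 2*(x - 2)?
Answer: -6238014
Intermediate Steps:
Y(x) = -6 + 6*x (Y(x) = 6 + 3*(2*(x - 2)) = 6 + 3*(2*(-2 + x)) = 6 + 3*(-4 + 2*x) = 6 + (-12 + 6*x) = -6 + 6*x)
O(M, t) = 1/(288 + 6*t) (O(M, t) = 1/(294 + (-6 + 6*t)) = 1/(288 + 6*t))
-45203/O(311, -25) = -45203/(1/(6*(48 - 25))) = -45203/((1/6)/23) = -45203/((1/6)*(1/23)) = -45203/1/138 = -45203*138 = -6238014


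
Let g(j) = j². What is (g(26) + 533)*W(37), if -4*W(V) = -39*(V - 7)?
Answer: 707265/2 ≈ 3.5363e+5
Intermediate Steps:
W(V) = -273/4 + 39*V/4 (W(V) = -(-39)*(V - 7)/4 = -(-39)*(-7 + V)/4 = -(273 - 39*V)/4 = -273/4 + 39*V/4)
(g(26) + 533)*W(37) = (26² + 533)*(-273/4 + (39/4)*37) = (676 + 533)*(-273/4 + 1443/4) = 1209*(585/2) = 707265/2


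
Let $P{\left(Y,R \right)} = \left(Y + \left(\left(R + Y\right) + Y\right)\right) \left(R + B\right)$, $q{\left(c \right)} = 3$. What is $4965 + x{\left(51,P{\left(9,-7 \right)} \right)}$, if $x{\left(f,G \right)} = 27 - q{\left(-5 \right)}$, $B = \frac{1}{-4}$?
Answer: $4989$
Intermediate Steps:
$B = - \frac{1}{4} \approx -0.25$
$P{\left(Y,R \right)} = \left(- \frac{1}{4} + R\right) \left(R + 3 Y\right)$ ($P{\left(Y,R \right)} = \left(Y + \left(\left(R + Y\right) + Y\right)\right) \left(R - \frac{1}{4}\right) = \left(Y + \left(R + 2 Y\right)\right) \left(- \frac{1}{4} + R\right) = \left(R + 3 Y\right) \left(- \frac{1}{4} + R\right) = \left(- \frac{1}{4} + R\right) \left(R + 3 Y\right)$)
$x{\left(f,G \right)} = 24$ ($x{\left(f,G \right)} = 27 - 3 = 24$)
$4965 + x{\left(51,P{\left(9,-7 \right)} \right)} = 4965 + 24 = 4989$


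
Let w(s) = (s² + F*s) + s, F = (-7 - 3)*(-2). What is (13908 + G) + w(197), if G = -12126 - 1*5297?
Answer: 39431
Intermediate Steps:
F = 20 (F = -10*(-2) = 20)
w(s) = s² + 21*s (w(s) = (s² + 20*s) + s = s² + 21*s)
G = -17423 (G = -12126 - 5297 = -17423)
(13908 + G) + w(197) = (13908 - 17423) + 197*(21 + 197) = -3515 + 197*218 = -3515 + 42946 = 39431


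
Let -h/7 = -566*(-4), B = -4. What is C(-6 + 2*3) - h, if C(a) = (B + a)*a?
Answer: 15848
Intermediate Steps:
C(a) = a*(-4 + a) (C(a) = (-4 + a)*a = a*(-4 + a))
h = -15848 (h = -(-3962)*(-4) = -7*2264 = -15848)
C(-6 + 2*3) - h = (-6 + 2*3)*(-4 + (-6 + 2*3)) - 1*(-15848) = (-6 + 6)*(-4 + (-6 + 6)) + 15848 = 0*(-4 + 0) + 15848 = 0*(-4) + 15848 = 0 + 15848 = 15848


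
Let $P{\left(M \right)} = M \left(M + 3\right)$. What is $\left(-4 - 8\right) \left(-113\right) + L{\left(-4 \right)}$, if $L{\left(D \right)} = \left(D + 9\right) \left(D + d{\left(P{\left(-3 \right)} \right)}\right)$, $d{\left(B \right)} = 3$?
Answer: $1351$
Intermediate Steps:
$P{\left(M \right)} = M \left(3 + M\right)$
$L{\left(D \right)} = \left(3 + D\right) \left(9 + D\right)$ ($L{\left(D \right)} = \left(D + 9\right) \left(D + 3\right) = \left(9 + D\right) \left(3 + D\right) = \left(3 + D\right) \left(9 + D\right)$)
$\left(-4 - 8\right) \left(-113\right) + L{\left(-4 \right)} = \left(-4 - 8\right) \left(-113\right) + \left(27 + \left(-4\right)^{2} + 12 \left(-4\right)\right) = \left(-4 - 8\right) \left(-113\right) + \left(27 + 16 - 48\right) = \left(-12\right) \left(-113\right) - 5 = 1356 - 5 = 1351$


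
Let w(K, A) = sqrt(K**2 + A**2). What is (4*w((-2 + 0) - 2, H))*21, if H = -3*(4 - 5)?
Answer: 420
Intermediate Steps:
H = 3 (H = -3*(-1) = 3)
w(K, A) = sqrt(A**2 + K**2)
(4*w((-2 + 0) - 2, H))*21 = (4*sqrt(3**2 + ((-2 + 0) - 2)**2))*21 = (4*sqrt(9 + (-2 - 2)**2))*21 = (4*sqrt(9 + (-4)**2))*21 = (4*sqrt(9 + 16))*21 = (4*sqrt(25))*21 = (4*5)*21 = 20*21 = 420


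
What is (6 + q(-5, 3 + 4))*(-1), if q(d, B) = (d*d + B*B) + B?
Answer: -87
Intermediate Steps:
q(d, B) = B + B² + d² (q(d, B) = (d² + B²) + B = (B² + d²) + B = B + B² + d²)
(6 + q(-5, 3 + 4))*(-1) = (6 + ((3 + 4) + (3 + 4)² + (-5)²))*(-1) = (6 + (7 + 7² + 25))*(-1) = (6 + (7 + 49 + 25))*(-1) = (6 + 81)*(-1) = 87*(-1) = -87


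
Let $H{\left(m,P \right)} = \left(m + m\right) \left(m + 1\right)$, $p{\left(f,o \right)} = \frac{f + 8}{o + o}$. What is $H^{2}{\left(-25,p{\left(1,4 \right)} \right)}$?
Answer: $1440000$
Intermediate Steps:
$p{\left(f,o \right)} = \frac{8 + f}{2 o}$
$H{\left(m,P \right)} = 2 m \left(1 + m\right)$
$H^{2}{\left(-25,p{\left(1,4 \right)} \right)} = \left(2 \left(-25\right) \left(1 - 25\right)\right)^{2} = \left(2 \left(-25\right) \left(-24\right)\right)^{2} = 1200^{2} = 1440000$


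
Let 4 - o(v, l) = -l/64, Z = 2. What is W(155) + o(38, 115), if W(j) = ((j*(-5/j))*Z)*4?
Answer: -2189/64 ≈ -34.203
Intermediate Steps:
o(v, l) = 4 + l/64 (o(v, l) = 4 - (-l)/64 = 4 - (-1)*l/64 = 4 + l/64)
W(j) = -40 (W(j) = ((j*(-5/j))*2)*4 = -5*2*4 = -10*4 = -40)
W(155) + o(38, 115) = -40 + (4 + (1/64)*115) = -40 + (4 + 115/64) = -40 + 371/64 = -2189/64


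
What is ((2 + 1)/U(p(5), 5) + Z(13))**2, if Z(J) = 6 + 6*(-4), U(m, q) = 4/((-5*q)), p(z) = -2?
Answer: 21609/16 ≈ 1350.6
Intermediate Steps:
U(m, q) = -4/(5*q) (U(m, q) = 4*(-1/(5*q)) = -4/(5*q))
Z(J) = -18 (Z(J) = 6 - 24 = -18)
((2 + 1)/U(p(5), 5) + Z(13))**2 = ((2 + 1)/((-4/5/5)) - 18)**2 = (3/((-4/5*1/5)) - 18)**2 = (3/(-4/25) - 18)**2 = (3*(-25/4) - 18)**2 = (-75/4 - 18)**2 = (-147/4)**2 = 21609/16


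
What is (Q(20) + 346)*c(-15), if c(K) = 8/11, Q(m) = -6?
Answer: 2720/11 ≈ 247.27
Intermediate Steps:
c(K) = 8/11 (c(K) = 8*(1/11) = 8/11)
(Q(20) + 346)*c(-15) = (-6 + 346)*(8/11) = 340*(8/11) = 2720/11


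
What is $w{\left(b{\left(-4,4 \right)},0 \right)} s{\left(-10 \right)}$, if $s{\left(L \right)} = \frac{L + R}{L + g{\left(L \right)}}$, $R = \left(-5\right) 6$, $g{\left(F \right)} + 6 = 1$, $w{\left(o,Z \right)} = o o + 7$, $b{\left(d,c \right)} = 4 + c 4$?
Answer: $\frac{3256}{3} \approx 1085.3$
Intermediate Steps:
$b{\left(d,c \right)} = 4 + 4 c$
$w{\left(o,Z \right)} = 7 + o^{2}$ ($w{\left(o,Z \right)} = o^{2} + 7 = 7 + o^{2}$)
$g{\left(F \right)} = -5$ ($g{\left(F \right)} = -6 + 1 = -5$)
$R = -30$
$s{\left(L \right)} = \frac{-30 + L}{-5 + L}$ ($s{\left(L \right)} = \frac{L - 30}{L - 5} = \frac{-30 + L}{-5 + L}$)
$w{\left(b{\left(-4,4 \right)},0 \right)} s{\left(-10 \right)} = \left(7 + \left(4 + 4 \cdot 4\right)^{2}\right) \frac{-30 - 10}{-5 - 10} = \left(7 + \left(4 + 16\right)^{2}\right) \frac{1}{-15} \left(-40\right) = \left(7 + 20^{2}\right) \left(\left(- \frac{1}{15}\right) \left(-40\right)\right) = \left(7 + 400\right) \frac{8}{3} = 407 \cdot \frac{8}{3} = \frac{3256}{3}$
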